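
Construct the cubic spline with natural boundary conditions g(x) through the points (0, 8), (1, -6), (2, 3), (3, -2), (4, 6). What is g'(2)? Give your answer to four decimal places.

3.2500

With M_i denoting the second derivative at x_i, h_i = 1, 1, 1, 1, and Δ_i = (y_(i+1) − y_i)/h_i = -14, 9, -5, 8:
  1·M_0 + 4·M_1 + 1·M_2 = 6(Δ_1 - Δ_0) = 138
  1·M_1 + 4·M_2 + 1·M_3 = 6(Δ_2 - Δ_1) = -84
  1·M_2 + 4·M_3 + 1·M_4 = 6(Δ_3 - Δ_2) = 78
Natural end conditions: M_0 = M_4 = 0.
Forward elimination and back-substitution give M_0 = 0, M_1 = 621/14, M_2 = -276/7, M_3 = 411/14, M_4 = 0.
On [2, 3], g'(x) = b_2 + 2c_2·(x - 2) + 3d_2·(x - 2)² with b_2 = Δ_2 - h_2(2M_2 + M_3)/6 = 13/4, c_2 = M_2/2 = -138/7, d_2 = (M_3 - M_2)/(6h_2) = 321/28. So g'(2) = 13/4.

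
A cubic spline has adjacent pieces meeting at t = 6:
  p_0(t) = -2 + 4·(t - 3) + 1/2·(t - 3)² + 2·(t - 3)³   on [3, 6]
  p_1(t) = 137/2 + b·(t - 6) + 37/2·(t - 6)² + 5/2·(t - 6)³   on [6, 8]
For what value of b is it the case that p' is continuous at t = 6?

61

p_0'(t) = 4 + 1·(t - 3) + 6·(t - 3)², so p_0'(6) = 61. On the right, p_1'(6) = b, so b = 61.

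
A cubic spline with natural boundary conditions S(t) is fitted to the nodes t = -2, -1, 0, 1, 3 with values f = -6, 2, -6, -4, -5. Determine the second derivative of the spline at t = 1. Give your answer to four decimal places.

Put m_i = S'' at the i-th knot. Here h = (1, 1, 1, 2) and Δ = (8, -8, 2, -1/2), so the interior equations h_(i-1)·m_(i-1) + 2(h_(i-1)+h_i)·m_i + h_i·m_(i+1) = 6(Δ_i − Δ_(i-1)) read
  1·m_0 + 4·m_1 + 1·m_2 = 6(Δ_1 - Δ_0) = -96
  1·m_1 + 4·m_2 + 1·m_3 = 6(Δ_2 - Δ_1) = 60
  1·m_2 + 6·m_3 + 2·m_4 = 6(Δ_3 - Δ_2) = -15
Natural end conditions: m_0 = m_4 = 0.
Solving the tridiagonal system: m_0 = 0, m_1 = -2583/86, m_2 = 1038/43, m_3 = -561/86, m_4 = 0.

-6.5233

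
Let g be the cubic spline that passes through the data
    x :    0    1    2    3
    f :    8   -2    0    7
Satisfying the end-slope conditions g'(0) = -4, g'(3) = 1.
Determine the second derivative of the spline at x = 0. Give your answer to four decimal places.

-29.8667

Let M_i = g''(x_i). Step sizes h_i = 1, 1, 1; slopes of the chords Δ_i = (y_(i+1) - y_i)/h_i = -10, 2, 7.
  1·M_0 + 4·M_1 + 1·M_2 = 6(Δ_1 - Δ_0) = 72
  1·M_1 + 4·M_2 + 1·M_3 = 6(Δ_2 - Δ_1) = 30
Clamped end conditions give two more equations: 2h_0·M_0 + h_0·M_1 = 6(Δ_0 - g'(0)) = -36 and h_2·M_2 + 2h_2·M_3 = 6(g'(3) - Δ_2) = -36.
Hence M_0 = -448/15, M_1 = 356/15, M_2 = 104/15, M_3 = -322/15.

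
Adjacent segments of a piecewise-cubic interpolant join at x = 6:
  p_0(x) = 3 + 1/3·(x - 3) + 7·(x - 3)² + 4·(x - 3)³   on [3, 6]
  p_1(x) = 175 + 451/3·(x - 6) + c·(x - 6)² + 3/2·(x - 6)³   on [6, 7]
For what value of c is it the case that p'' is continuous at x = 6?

p_0''(x) = 14 + 24·(x - 3), so p_0''(6) = 86. On the right, p_1''(6) = 2c, so c = 43.

43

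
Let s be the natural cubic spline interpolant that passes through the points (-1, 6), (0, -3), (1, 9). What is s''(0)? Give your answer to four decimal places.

31.5000

Put m_i = s'' at the i-th knot. Here h = (1, 1) and Δ = (-9, 12), so the interior equations h_(i-1)·m_(i-1) + 2(h_(i-1)+h_i)·m_i + h_i·m_(i+1) = 6(Δ_i − Δ_(i-1)) read
  1·m_0 + 4·m_1 + 1·m_2 = 6(Δ_1 - Δ_0) = 126
Natural end conditions: m_0 = m_2 = 0.
Solving: m_0 = 0, m_1 = 63/2, m_2 = 0.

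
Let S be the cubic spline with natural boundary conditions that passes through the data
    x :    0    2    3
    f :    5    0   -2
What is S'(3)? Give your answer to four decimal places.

Write M_i for S''(x_i). With h_i = 2, 1 and divided differences Δ_i = -5/2, -2, the continuity of S' gives the tridiagonal system
  2·M_0 + 6·M_1 + 1·M_2 = 6(Δ_1 - Δ_0) = 3
Natural end conditions: M_0 = M_2 = 0.
Hence M_0 = 0, M_1 = 1/2, M_2 = 0.
On [2, 3], S'(x) = b_1 + 2c_1·(x - 2) + 3d_1·(x - 2)² with b_1 = Δ_1 - h_1(2M_1 + M_2)/6 = -13/6, c_1 = M_1/2 = 1/4, d_1 = (M_2 - M_1)/(6h_1) = -1/12. So S'(3) = -23/12.

-1.9167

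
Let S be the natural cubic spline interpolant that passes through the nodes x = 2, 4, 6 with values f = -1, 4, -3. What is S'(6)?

Write M_i for S''(x_i). With h_i = 2, 2 and divided differences Δ_i = 5/2, -7/2, the continuity of S' gives the tridiagonal system
  2·M_0 + 8·M_1 + 2·M_2 = 6(Δ_1 - Δ_0) = -36
Natural end conditions: M_0 = M_2 = 0.
Solving: M_0 = 0, M_1 = -9/2, M_2 = 0.
On [4, 6], S'(x) = b_1 + 2c_1·(x - 4) + 3d_1·(x - 4)² with b_1 = Δ_1 - h_1(2M_1 + M_2)/6 = -1/2, c_1 = M_1/2 = -9/4, d_1 = (M_2 - M_1)/(6h_1) = 3/8. So S'(6) = -5.

-5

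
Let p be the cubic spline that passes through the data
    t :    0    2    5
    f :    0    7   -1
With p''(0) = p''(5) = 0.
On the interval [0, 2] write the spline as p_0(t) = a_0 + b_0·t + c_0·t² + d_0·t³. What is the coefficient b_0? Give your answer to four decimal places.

4.7333

With σ_i denoting the second derivative at x_i, h_i = 2, 3, and Δ_i = (y_(i+1) − y_i)/h_i = 7/2, -8/3:
  2·σ_0 + 10·σ_1 + 3·σ_2 = 6(Δ_1 - Δ_0) = -37
Natural end conditions: σ_0 = σ_2 = 0.
Forward elimination and back-substitution give σ_0 = 0, σ_1 = -37/10, σ_2 = 0.
On [0, 2], with p_0(t) = a_0 + b_0·t + c_0·t² + d_0·t³: c_0 = σ_0/2 = 0, d_0 = (σ_1 - σ_0)/(6h_0) = -37/120, b_0 = Δ_0 - h_0(2σ_0 + σ_1)/6 = 71/15.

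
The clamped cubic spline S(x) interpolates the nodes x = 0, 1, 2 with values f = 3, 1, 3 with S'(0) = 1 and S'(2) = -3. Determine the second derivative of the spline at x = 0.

-17

Let M_i = S''(x_i). Step sizes h_i = 1, 1; slopes of the chords Δ_i = (y_(i+1) - y_i)/h_i = -2, 2.
  1·M_0 + 4·M_1 + 1·M_2 = 6(Δ_1 - Δ_0) = 24
Clamped end conditions give two more equations: 2h_0·M_0 + h_0·M_1 = 6(Δ_0 - S'(0)) = -18 and h_1·M_1 + 2h_1·M_2 = 6(S'(2) - Δ_1) = -30.
Solving the tridiagonal system: M_0 = -17, M_1 = 16, M_2 = -23.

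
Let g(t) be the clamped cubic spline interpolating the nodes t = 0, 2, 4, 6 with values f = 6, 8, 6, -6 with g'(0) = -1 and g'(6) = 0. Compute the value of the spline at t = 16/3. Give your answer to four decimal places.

Put σ_i = g'' at the i-th knot. Here h = (2, 2, 2) and Δ = (1, -1, -6), so the interior equations h_(i-1)·σ_(i-1) + 2(h_(i-1)+h_i)·σ_i + h_i·σ_(i+1) = 6(Δ_i − Δ_(i-1)) read
  2·σ_0 + 8·σ_1 + 2·σ_2 = 6(Δ_1 - Δ_0) = -12
  2·σ_1 + 8·σ_2 + 2·σ_3 = 6(Δ_2 - Δ_1) = -30
Clamped end conditions give two more equations: 2h_0·σ_0 + h_0·σ_1 = 6(Δ_0 - g'(0)) = 12 and h_2·σ_2 + 2h_2·σ_3 = 6(g'(6) - Δ_2) = 36.
Solving: σ_0 = 10/3, σ_1 = -2/3, σ_2 = -20/3, σ_3 = 37/3.
On [4, 6], g(t) = 6 - 17/3·(t - 4) - 10/3·(t - 4)² + 19/12·(t - 4)³.
With (t - 4) = 4/3: g(16/3) = -302/81.

-3.7284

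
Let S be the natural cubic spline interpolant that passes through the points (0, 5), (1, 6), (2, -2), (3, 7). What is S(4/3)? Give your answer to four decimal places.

Let σ_i = S''(x_i). Step sizes h_i = 1, 1, 1; slopes of the chords Δ_i = (y_(i+1) - y_i)/h_i = 1, -8, 9.
  1·σ_0 + 4·σ_1 + 1·σ_2 = 6(Δ_1 - Δ_0) = -54
  1·σ_1 + 4·σ_2 + 1·σ_3 = 6(Δ_2 - Δ_1) = 102
Natural end conditions: σ_0 = σ_3 = 0.
Forward elimination and back-substitution give σ_0 = 0, σ_1 = -106/5, σ_2 = 154/5, σ_3 = 0.
On [1, 2], S(x) = 6 - 91/15·(x - 1) - 53/5·(x - 1)² + 26/3·(x - 1)³.
With (x - 1) = 1/3: S(4/3) = 1264/405.

3.1210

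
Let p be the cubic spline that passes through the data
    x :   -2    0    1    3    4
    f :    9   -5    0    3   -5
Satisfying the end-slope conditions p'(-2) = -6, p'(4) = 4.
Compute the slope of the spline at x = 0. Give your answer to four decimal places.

Put M_i = p'' at the i-th knot. Here h = (2, 1, 2, 1) and Δ = (-7, 5, 3/2, -8), so the interior equations h_(i-1)·M_(i-1) + 2(h_(i-1)+h_i)·M_i + h_i·M_(i+1) = 6(Δ_i − Δ_(i-1)) read
  2·M_0 + 6·M_1 + 1·M_2 = 6(Δ_1 - Δ_0) = 72
  1·M_1 + 6·M_2 + 2·M_3 = 6(Δ_2 - Δ_1) = -21
  2·M_2 + 6·M_3 + 1·M_4 = 6(Δ_3 - Δ_2) = -57
Clamped end conditions give two more equations: 2h_0·M_0 + h_0·M_1 = 6(Δ_0 - p'(-2)) = -6 and h_3·M_3 + 2h_3·M_4 = 6(p'(4) - Δ_3) = 72.
Solving: M_0 = -841/93, M_1 = 1403/93, M_2 = -40/93, M_3 = -1558/93, M_4 = 4127/93.
On [0, 1], p'(x) = b_1 + 2c_1·x + 3d_1·x² with b_1 = Δ_1 - h_1(2M_1 + M_2)/6 = 4/93, c_1 = M_1/2 = 1403/186, d_1 = (M_2 - M_1)/(6h_1) = -481/186. So p'(0) = 4/93.

0.0430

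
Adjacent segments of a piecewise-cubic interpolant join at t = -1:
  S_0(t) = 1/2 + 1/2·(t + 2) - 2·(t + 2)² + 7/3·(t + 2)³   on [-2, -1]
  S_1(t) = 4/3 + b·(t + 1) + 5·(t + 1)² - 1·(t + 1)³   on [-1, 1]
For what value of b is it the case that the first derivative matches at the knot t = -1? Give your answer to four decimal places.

3.5000

S_0'(t) = 1/2 - 4·(t + 2) + 7·(t + 2)², so S_0'(-1) = 7/2. On the right, S_1'(-1) = b, so b = 7/2.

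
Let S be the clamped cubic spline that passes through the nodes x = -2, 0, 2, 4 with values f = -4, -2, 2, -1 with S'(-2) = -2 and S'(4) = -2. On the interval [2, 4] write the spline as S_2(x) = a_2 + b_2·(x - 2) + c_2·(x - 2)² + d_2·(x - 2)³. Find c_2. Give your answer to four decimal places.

Let M_i = S''(x_i). Step sizes h_i = 2, 2, 2; slopes of the chords Δ_i = (y_(i+1) - y_i)/h_i = 1, 2, -3/2.
  2·M_0 + 8·M_1 + 2·M_2 = 6(Δ_1 - Δ_0) = 6
  2·M_1 + 8·M_2 + 2·M_3 = 6(Δ_2 - Δ_1) = -21
Clamped end conditions give two more equations: 2h_0·M_0 + h_0·M_1 = 6(Δ_0 - S'(-2)) = 18 and h_2·M_2 + 2h_2·M_3 = 6(S'(4) - Δ_2) = -3.
Solving the tridiagonal system: M_0 = 43/10, M_1 = 2/5, M_2 = -29/10, M_3 = 7/10.
On [2, 4], with S_2(x) = a_2 + b_2·(x - 2) + c_2·(x - 2)² + d_2·(x - 2)³: c_2 = M_2/2 = -29/20, d_2 = (M_3 - M_2)/(6h_2) = 3/10, b_2 = Δ_2 - h_2(2M_2 + M_3)/6 = 1/5.

-1.4500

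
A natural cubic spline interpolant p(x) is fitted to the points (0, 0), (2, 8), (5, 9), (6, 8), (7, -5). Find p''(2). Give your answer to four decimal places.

-2.9270

Put M_i = p'' at the i-th knot. Here h = (2, 3, 1, 1) and Δ = (4, 1/3, -1, -13), so the interior equations h_(i-1)·M_(i-1) + 2(h_(i-1)+h_i)·M_i + h_i·M_(i+1) = 6(Δ_i − Δ_(i-1)) read
  2·M_0 + 10·M_1 + 3·M_2 = 6(Δ_1 - Δ_0) = -22
  3·M_1 + 8·M_2 + 1·M_3 = 6(Δ_2 - Δ_1) = -8
  1·M_2 + 4·M_3 + 1·M_4 = 6(Δ_3 - Δ_2) = -72
Natural end conditions: M_0 = M_4 = 0.
Solving: M_0 = 0, M_1 = -401/137, M_2 = 332/137, M_3 = -2549/137, M_4 = 0.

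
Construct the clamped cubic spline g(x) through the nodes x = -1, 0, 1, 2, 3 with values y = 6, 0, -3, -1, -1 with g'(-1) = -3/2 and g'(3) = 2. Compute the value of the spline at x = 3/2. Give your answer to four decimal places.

Write M_i for g''(x_i). With h_i = 1, 1, 1, 1 and divided differences Δ_i = -6, -3, 2, 0, the continuity of g' gives the tridiagonal system
  1·M_0 + 4·M_1 + 1·M_2 = 6(Δ_1 - Δ_0) = 18
  1·M_1 + 4·M_2 + 1·M_3 = 6(Δ_2 - Δ_1) = 30
  1·M_2 + 4·M_3 + 1·M_4 = 6(Δ_3 - Δ_2) = -12
Clamped end conditions give two more equations: 2h_0·M_0 + h_0·M_1 = 6(Δ_0 - g'(-1)) = -27 and h_3·M_3 + 2h_3·M_4 = 6(g'(3) - Δ_3) = 12.
Solving: M_0 = -947/56, M_1 = 191/28, M_2 = 61/8, M_3 = -205/28, M_4 = 541/56.
On [1, 2], g(x) = -3 + 19/28·(x - 1) + 61/16·(x - 1)² - 279/112·(x - 1)³.
With (x - 1) = 1/2: g(3/2) = -1809/896.

-2.0190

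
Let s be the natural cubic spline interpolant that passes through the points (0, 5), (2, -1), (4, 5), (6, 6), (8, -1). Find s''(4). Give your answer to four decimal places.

Let m_i = s''(x_i). Step sizes h_i = 2, 2, 2, 2; slopes of the chords Δ_i = (y_(i+1) - y_i)/h_i = -3, 3, 1/2, -7/2.
  2·m_0 + 8·m_1 + 2·m_2 = 6(Δ_1 - Δ_0) = 36
  2·m_1 + 8·m_2 + 2·m_3 = 6(Δ_2 - Δ_1) = -15
  2·m_2 + 8·m_3 + 2·m_4 = 6(Δ_3 - Δ_2) = -24
Natural end conditions: m_0 = m_4 = 0.
Forward elimination and back-substitution give m_0 = 0, m_1 = 36/7, m_2 = -18/7, m_3 = -33/14, m_4 = 0.

-2.5714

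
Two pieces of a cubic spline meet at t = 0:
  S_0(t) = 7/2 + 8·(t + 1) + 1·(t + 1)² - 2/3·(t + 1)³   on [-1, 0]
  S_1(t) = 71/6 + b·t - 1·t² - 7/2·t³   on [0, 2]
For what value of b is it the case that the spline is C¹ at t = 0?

S_0'(t) = 8 + 2·(t + 1) - 2·(t + 1)², so S_0'(0) = 8. On the right, S_1'(0) = b, so b = 8.

8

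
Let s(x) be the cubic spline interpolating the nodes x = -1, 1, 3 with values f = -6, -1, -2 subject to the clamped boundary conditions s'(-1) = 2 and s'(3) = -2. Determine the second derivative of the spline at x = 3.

Put m_i = s'' at the i-th knot. Here h = (2, 2) and Δ = (5/2, -1/2), so the interior equations h_(i-1)·m_(i-1) + 2(h_(i-1)+h_i)·m_i + h_i·m_(i+1) = 6(Δ_i − Δ_(i-1)) read
  2·m_0 + 8·m_1 + 2·m_2 = 6(Δ_1 - Δ_0) = -18
Clamped end conditions give two more equations: 2h_0·m_0 + h_0·m_1 = 6(Δ_0 - s'(-1)) = 3 and h_1·m_1 + 2h_1·m_2 = 6(s'(3) - Δ_1) = -9.
Forward elimination and back-substitution give m_0 = 2, m_1 = -5/2, m_2 = -1.

-1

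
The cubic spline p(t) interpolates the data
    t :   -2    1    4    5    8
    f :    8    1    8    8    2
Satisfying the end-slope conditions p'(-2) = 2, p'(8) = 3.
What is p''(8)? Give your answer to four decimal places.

Write m_i for p''(x_i). With h_i = 3, 3, 1, 3 and divided differences Δ_i = -7/3, 7/3, 0, -2, the continuity of p' gives the tridiagonal system
  3·m_0 + 12·m_1 + 3·m_2 = 6(Δ_1 - Δ_0) = 28
  3·m_1 + 8·m_2 + 1·m_3 = 6(Δ_2 - Δ_1) = -14
  1·m_2 + 8·m_3 + 3·m_4 = 6(Δ_3 - Δ_2) = -12
Clamped end conditions give two more equations: 2h_0·m_0 + h_0·m_1 = 6(Δ_0 - p'(-2)) = -26 and h_3·m_3 + 2h_3·m_4 = 6(p'(8) - Δ_3) = 30.
Solving: m_0 = -713/106, m_1 = 761/159, m_2 = -327/106, m_3 = -195/53, m_4 = 725/106.

6.8396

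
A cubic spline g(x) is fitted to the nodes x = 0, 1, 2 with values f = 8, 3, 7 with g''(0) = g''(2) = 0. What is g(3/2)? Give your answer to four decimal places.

4.1563

With M_i denoting the second derivative at x_i, h_i = 1, 1, and Δ_i = (y_(i+1) − y_i)/h_i = -5, 4:
  1·M_0 + 4·M_1 + 1·M_2 = 6(Δ_1 - Δ_0) = 54
Natural end conditions: M_0 = M_2 = 0.
Hence M_0 = 0, M_1 = 27/2, M_2 = 0.
On [1, 2], g(x) = 3 - 1/2·(x - 1) + 27/4·(x - 1)² - 9/4·(x - 1)³.
With (x - 1) = 1/2: g(3/2) = 133/32.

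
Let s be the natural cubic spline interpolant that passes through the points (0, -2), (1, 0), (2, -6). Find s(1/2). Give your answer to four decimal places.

-0.2500

With M_i denoting the second derivative at x_i, h_i = 1, 1, and Δ_i = (y_(i+1) − y_i)/h_i = 2, -6:
  1·M_0 + 4·M_1 + 1·M_2 = 6(Δ_1 - Δ_0) = -48
Natural end conditions: M_0 = M_2 = 0.
Solving the tridiagonal system: M_0 = 0, M_1 = -12, M_2 = 0.
On [0, 1], s(x) = -2 + 4·x + 0·x² - 2·x³.
With x = 1/2: s(1/2) = -1/4.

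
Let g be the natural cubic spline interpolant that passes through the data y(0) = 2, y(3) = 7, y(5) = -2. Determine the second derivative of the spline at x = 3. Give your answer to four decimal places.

Write M_i for g''(x_i). With h_i = 3, 2 and divided differences Δ_i = 5/3, -9/2, the continuity of g' gives the tridiagonal system
  3·M_0 + 10·M_1 + 2·M_2 = 6(Δ_1 - Δ_0) = -37
Natural end conditions: M_0 = M_2 = 0.
Forward elimination and back-substitution give M_0 = 0, M_1 = -37/10, M_2 = 0.

-3.7000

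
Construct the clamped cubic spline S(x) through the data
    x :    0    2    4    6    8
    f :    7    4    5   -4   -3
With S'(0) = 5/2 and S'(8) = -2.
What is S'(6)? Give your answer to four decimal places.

-1.9196

With M_i denoting the second derivative at x_i, h_i = 2, 2, 2, 2, and Δ_i = (y_(i+1) − y_i)/h_i = -3/2, 1/2, -9/2, 1/2:
  2·M_0 + 8·M_1 + 2·M_2 = 6(Δ_1 - Δ_0) = 12
  2·M_1 + 8·M_2 + 2·M_3 = 6(Δ_2 - Δ_1) = -30
  2·M_2 + 8·M_3 + 2·M_4 = 6(Δ_3 - Δ_2) = 30
Clamped end conditions give two more equations: 2h_0·M_0 + h_0·M_1 = 6(Δ_0 - S'(0)) = -24 and h_3·M_3 + 2h_3·M_4 = 6(S'(8) - Δ_3) = -15.
Forward elimination and back-substitution give M_0 = -975/112, M_1 = 303/56, M_2 = -111/16, M_3 = 411/56, M_4 = -831/112.
On [6, 8], S'(x) = b_3 + 2c_3·(x - 6) + 3d_3·(x - 6)² with b_3 = Δ_3 - h_3(2M_3 + M_4)/6 = -215/112, c_3 = M_3/2 = 411/112, d_3 = (M_4 - M_3)/(6h_3) = -551/448. So S'(6) = -215/112.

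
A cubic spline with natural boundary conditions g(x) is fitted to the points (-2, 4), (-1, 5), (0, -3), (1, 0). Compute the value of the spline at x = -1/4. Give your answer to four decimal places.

-1.4250

With σ_i denoting the second derivative at x_i, h_i = 1, 1, 1, and Δ_i = (y_(i+1) − y_i)/h_i = 1, -8, 3:
  1·σ_0 + 4·σ_1 + 1·σ_2 = 6(Δ_1 - Δ_0) = -54
  1·σ_1 + 4·σ_2 + 1·σ_3 = 6(Δ_2 - Δ_1) = 66
Natural end conditions: σ_0 = σ_3 = 0.
Forward elimination and back-substitution give σ_0 = 0, σ_1 = -94/5, σ_2 = 106/5, σ_3 = 0.
On [-1, 0], g(x) = 5 - 79/15·(x + 1) - 47/5·(x + 1)² + 20/3·(x + 1)³.
With (x + 1) = 3/4: g(-1/4) = -57/40.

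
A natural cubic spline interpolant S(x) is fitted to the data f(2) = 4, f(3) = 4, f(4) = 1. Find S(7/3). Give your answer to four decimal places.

4.2222

Write M_i for S''(x_i). With h_i = 1, 1 and divided differences Δ_i = 0, -3, the continuity of S' gives the tridiagonal system
  1·M_0 + 4·M_1 + 1·M_2 = 6(Δ_1 - Δ_0) = -18
Natural end conditions: M_0 = M_2 = 0.
Solving the tridiagonal system: M_0 = 0, M_1 = -9/2, M_2 = 0.
On [2, 3], S(x) = 4 + 3/4·(x - 2) + 0·(x - 2)² - 3/4·(x - 2)³.
With (x - 2) = 1/3: S(7/3) = 38/9.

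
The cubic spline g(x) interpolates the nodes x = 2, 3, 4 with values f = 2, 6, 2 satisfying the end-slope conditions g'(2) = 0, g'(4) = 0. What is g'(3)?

Write M_i for g''(x_i). With h_i = 1, 1 and divided differences Δ_i = 4, -4, the continuity of g' gives the tridiagonal system
  1·M_0 + 4·M_1 + 1·M_2 = 6(Δ_1 - Δ_0) = -48
Clamped end conditions give two more equations: 2h_0·M_0 + h_0·M_1 = 6(Δ_0 - g'(2)) = 24 and h_1·M_1 + 2h_1·M_2 = 6(g'(4) - Δ_1) = 24.
Solving: M_0 = 24, M_1 = -24, M_2 = 24.
On [3, 4], g'(x) = b_1 + 2c_1·(x - 3) + 3d_1·(x - 3)² with b_1 = Δ_1 - h_1(2M_1 + M_2)/6 = 0, c_1 = M_1/2 = -12, d_1 = (M_2 - M_1)/(6h_1) = 8. So g'(3) = 0.

0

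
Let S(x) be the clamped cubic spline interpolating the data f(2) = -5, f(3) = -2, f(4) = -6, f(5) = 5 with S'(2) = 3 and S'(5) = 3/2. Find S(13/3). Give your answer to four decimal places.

Put M_i = S'' at the i-th knot. Here h = (1, 1, 1) and Δ = (3, -4, 11), so the interior equations h_(i-1)·M_(i-1) + 2(h_(i-1)+h_i)·M_i + h_i·M_(i+1) = 6(Δ_i − Δ_(i-1)) read
  1·M_0 + 4·M_1 + 1·M_2 = 6(Δ_1 - Δ_0) = -42
  1·M_1 + 4·M_2 + 1·M_3 = 6(Δ_2 - Δ_1) = 90
Clamped end conditions give two more equations: 2h_0·M_0 + h_0·M_1 = 6(Δ_0 - S'(2)) = 0 and h_2·M_2 + 2h_2·M_3 = 6(S'(5) - Δ_2) = -57.
Solving the tridiagonal system: M_0 = 59/5, M_1 = -118/5, M_2 = 203/5, M_3 = -244/5.
On [4, 5], S(x) = -6 + 28/5·(x - 4) + 203/10·(x - 4)² - 149/10·(x - 4)³.
With (x - 4) = 1/3: S(13/3) = -328/135.

-2.4296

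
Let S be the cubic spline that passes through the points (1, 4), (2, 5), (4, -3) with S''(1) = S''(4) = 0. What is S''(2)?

Let σ_i = S''(x_i). Step sizes h_i = 1, 2; slopes of the chords Δ_i = (y_(i+1) - y_i)/h_i = 1, -4.
  1·σ_0 + 6·σ_1 + 2·σ_2 = 6(Δ_1 - Δ_0) = -30
Natural end conditions: σ_0 = σ_2 = 0.
Solving: σ_0 = 0, σ_1 = -5, σ_2 = 0.

-5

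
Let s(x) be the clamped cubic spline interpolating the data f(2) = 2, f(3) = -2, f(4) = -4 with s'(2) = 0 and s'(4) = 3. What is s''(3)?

3

Let M_i = s''(x_i). Step sizes h_i = 1, 1; slopes of the chords Δ_i = (y_(i+1) - y_i)/h_i = -4, -2.
  1·M_0 + 4·M_1 + 1·M_2 = 6(Δ_1 - Δ_0) = 12
Clamped end conditions give two more equations: 2h_0·M_0 + h_0·M_1 = 6(Δ_0 - s'(2)) = -24 and h_1·M_1 + 2h_1·M_2 = 6(s'(4) - Δ_1) = 30.
Solving the tridiagonal system: M_0 = -27/2, M_1 = 3, M_2 = 27/2.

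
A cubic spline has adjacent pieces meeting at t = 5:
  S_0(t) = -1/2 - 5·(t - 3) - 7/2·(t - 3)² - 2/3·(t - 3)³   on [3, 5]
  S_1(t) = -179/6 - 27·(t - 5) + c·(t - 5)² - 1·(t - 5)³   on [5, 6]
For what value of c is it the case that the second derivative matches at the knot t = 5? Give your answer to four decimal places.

-7.5000

S_0''(t) = -7 - 4·(t - 3), so S_0''(5) = -15. On the right, S_1''(5) = 2c, so c = -15/2.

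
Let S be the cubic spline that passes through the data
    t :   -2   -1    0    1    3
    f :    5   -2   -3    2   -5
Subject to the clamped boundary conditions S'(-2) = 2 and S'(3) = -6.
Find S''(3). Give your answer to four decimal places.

Let m_i = S''(x_i). Step sizes h_i = 1, 1, 1, 2; slopes of the chords Δ_i = (y_(i+1) - y_i)/h_i = -7, -1, 5, -7/2.
  1·m_0 + 4·m_1 + 1·m_2 = 6(Δ_1 - Δ_0) = 36
  1·m_1 + 4·m_2 + 1·m_3 = 6(Δ_2 - Δ_1) = 36
  1·m_2 + 6·m_3 + 2·m_4 = 6(Δ_3 - Δ_2) = -51
Clamped end conditions give two more equations: 2h_0·m_0 + h_0·m_1 = 6(Δ_0 - S'(-2)) = -54 and h_3·m_3 + 2h_3·m_4 = 6(S'(3) - Δ_3) = -15.
Solving: m_0 = -2863/82, m_1 = 649/41, m_2 = 623/82, m_3 = -419/41, m_4 = 223/164.

1.3598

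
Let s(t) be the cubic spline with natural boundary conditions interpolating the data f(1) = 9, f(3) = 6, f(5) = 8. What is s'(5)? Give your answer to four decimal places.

Let M_i = s''(x_i). Step sizes h_i = 2, 2; slopes of the chords Δ_i = (y_(i+1) - y_i)/h_i = -3/2, 1.
  2·M_0 + 8·M_1 + 2·M_2 = 6(Δ_1 - Δ_0) = 15
Natural end conditions: M_0 = M_2 = 0.
Hence M_0 = 0, M_1 = 15/8, M_2 = 0.
On [3, 5], s'(t) = b_1 + 2c_1·(t - 3) + 3d_1·(t - 3)² with b_1 = Δ_1 - h_1(2M_1 + M_2)/6 = -1/4, c_1 = M_1/2 = 15/16, d_1 = (M_2 - M_1)/(6h_1) = -5/32. So s'(5) = 13/8.

1.6250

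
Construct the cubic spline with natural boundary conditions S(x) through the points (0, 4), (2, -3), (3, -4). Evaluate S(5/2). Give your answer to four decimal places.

-3.6563

With σ_i denoting the second derivative at x_i, h_i = 2, 1, and Δ_i = (y_(i+1) − y_i)/h_i = -7/2, -1:
  2·σ_0 + 6·σ_1 + 1·σ_2 = 6(Δ_1 - Δ_0) = 15
Natural end conditions: σ_0 = σ_2 = 0.
Solving: σ_0 = 0, σ_1 = 5/2, σ_2 = 0.
On [2, 3], S(x) = -3 - 11/6·(x - 2) + 5/4·(x - 2)² - 5/12·(x - 2)³.
With (x - 2) = 1/2: S(5/2) = -117/32.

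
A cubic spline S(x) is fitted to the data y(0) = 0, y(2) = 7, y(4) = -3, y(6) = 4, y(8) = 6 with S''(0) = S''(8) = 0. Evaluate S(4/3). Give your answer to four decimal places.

6.8360

Put m_i = S'' at the i-th knot. Here h = (2, 2, 2, 2) and Δ = (7/2, -5, 7/2, 1), so the interior equations h_(i-1)·m_(i-1) + 2(h_(i-1)+h_i)·m_i + h_i·m_(i+1) = 6(Δ_i − Δ_(i-1)) read
  2·m_0 + 8·m_1 + 2·m_2 = 6(Δ_1 - Δ_0) = -51
  2·m_1 + 8·m_2 + 2·m_3 = 6(Δ_2 - Δ_1) = 51
  2·m_2 + 8·m_3 + 2·m_4 = 6(Δ_3 - Δ_2) = -15
Natural end conditions: m_0 = m_4 = 0.
Hence m_0 = 0, m_1 = -123/14, m_2 = 135/14, m_3 = -30/7, m_4 = 0.
On [0, 2], S(x) = 0 + 45/7·x + 0·x² - 41/56·x³.
With x = 4/3: S(4/3) = 1292/189.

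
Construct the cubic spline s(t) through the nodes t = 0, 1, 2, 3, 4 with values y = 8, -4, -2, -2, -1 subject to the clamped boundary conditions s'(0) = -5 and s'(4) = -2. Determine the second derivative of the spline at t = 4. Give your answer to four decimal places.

-13.0714

Write M_i for s''(x_i). With h_i = 1, 1, 1, 1 and divided differences Δ_i = -12, 2, 0, 1, the continuity of s' gives the tridiagonal system
  1·M_0 + 4·M_1 + 1·M_2 = 6(Δ_1 - Δ_0) = 84
  1·M_1 + 4·M_2 + 1·M_3 = 6(Δ_2 - Δ_1) = -12
  1·M_2 + 4·M_3 + 1·M_4 = 6(Δ_3 - Δ_2) = 6
Clamped end conditions give two more equations: 2h_0·M_0 + h_0·M_1 = 6(Δ_0 - s'(0)) = -42 and h_3·M_3 + 2h_3·M_4 = 6(s'(4) - Δ_3) = -18.
Forward elimination and back-substitution give M_0 = -531/14, M_1 = 237/7, M_2 = -27/2, M_3 = 57/7, M_4 = -183/14.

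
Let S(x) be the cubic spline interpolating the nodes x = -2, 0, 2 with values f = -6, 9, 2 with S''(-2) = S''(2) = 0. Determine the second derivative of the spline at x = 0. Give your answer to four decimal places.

-8.2500

Write M_i for S''(x_i). With h_i = 2, 2 and divided differences Δ_i = 15/2, -7/2, the continuity of S' gives the tridiagonal system
  2·M_0 + 8·M_1 + 2·M_2 = 6(Δ_1 - Δ_0) = -66
Natural end conditions: M_0 = M_2 = 0.
Solving the tridiagonal system: M_0 = 0, M_1 = -33/4, M_2 = 0.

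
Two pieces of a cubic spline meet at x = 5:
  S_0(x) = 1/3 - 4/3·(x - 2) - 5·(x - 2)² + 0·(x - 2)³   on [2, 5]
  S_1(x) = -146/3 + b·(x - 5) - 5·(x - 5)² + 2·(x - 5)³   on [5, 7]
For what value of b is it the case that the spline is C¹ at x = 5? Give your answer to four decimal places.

-31.3333

S_0'(x) = -4/3 - 10·(x - 2) + 0·(x - 2)², so S_0'(5) = -94/3. On the right, S_1'(5) = b, so b = -94/3.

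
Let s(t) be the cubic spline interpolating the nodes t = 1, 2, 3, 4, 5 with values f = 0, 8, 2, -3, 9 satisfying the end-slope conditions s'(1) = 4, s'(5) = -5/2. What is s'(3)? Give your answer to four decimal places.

-11.2500

Let M_i = s''(x_i). Step sizes h_i = 1, 1, 1, 1; slopes of the chords Δ_i = (y_(i+1) - y_i)/h_i = 8, -6, -5, 12.
  1·M_0 + 4·M_1 + 1·M_2 = 6(Δ_1 - Δ_0) = -84
  1·M_1 + 4·M_2 + 1·M_3 = 6(Δ_2 - Δ_1) = 6
  1·M_2 + 4·M_3 + 1·M_4 = 6(Δ_3 - Δ_2) = 102
Clamped end conditions give two more equations: 2h_0·M_0 + h_0·M_1 = 6(Δ_0 - s'(1)) = 24 and h_3·M_3 + 2h_3·M_4 = 6(s'(5) - Δ_3) = -87.
Solving: M_0 = 203/8, M_1 = -107/4, M_2 = -19/8, M_3 = 169/4, M_4 = -517/8.
On [3, 4], s'(t) = b_2 + 2c_2·(t - 3) + 3d_2·(t - 3)² with b_2 = Δ_2 - h_2(2M_2 + M_3)/6 = -45/4, c_2 = M_2/2 = -19/16, d_2 = (M_3 - M_2)/(6h_2) = 119/16. So s'(3) = -45/4.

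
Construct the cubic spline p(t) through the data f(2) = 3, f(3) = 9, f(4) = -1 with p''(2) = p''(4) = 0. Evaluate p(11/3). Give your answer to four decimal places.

3.5185

Let m_i = p''(x_i). Step sizes h_i = 1, 1; slopes of the chords Δ_i = (y_(i+1) - y_i)/h_i = 6, -10.
  1·m_0 + 4·m_1 + 1·m_2 = 6(Δ_1 - Δ_0) = -96
Natural end conditions: m_0 = m_2 = 0.
Hence m_0 = 0, m_1 = -24, m_2 = 0.
On [3, 4], p(t) = 9 - 2·(t - 3) - 12·(t - 3)² + 4·(t - 3)³.
With (t - 3) = 2/3: p(11/3) = 95/27.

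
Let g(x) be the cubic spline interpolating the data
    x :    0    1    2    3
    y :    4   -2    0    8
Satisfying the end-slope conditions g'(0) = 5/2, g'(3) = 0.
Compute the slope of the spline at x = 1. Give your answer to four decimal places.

With M_i denoting the second derivative at x_i, h_i = 1, 1, 1, and Δ_i = (y_(i+1) − y_i)/h_i = -6, 2, 8:
  1·M_0 + 4·M_1 + 1·M_2 = 6(Δ_1 - Δ_0) = 48
  1·M_1 + 4·M_2 + 1·M_3 = 6(Δ_2 - Δ_1) = 36
Clamped end conditions give two more equations: 2h_0·M_0 + h_0·M_1 = 6(Δ_0 - g'(0)) = -51 and h_2·M_2 + 2h_2·M_3 = 6(g'(3) - Δ_2) = -48.
Forward elimination and back-substitution give M_0 = -514/15, M_1 = 263/15, M_2 = 182/15, M_3 = -451/15.
On [1, 2], g'(x) = b_1 + 2c_1·(x - 1) + 3d_1·(x - 1)² with b_1 = Δ_1 - h_1(2M_1 + M_2)/6 = -88/15, c_1 = M_1/2 = 263/30, d_1 = (M_2 - M_1)/(6h_1) = -9/10. So g'(1) = -88/15.

-5.8667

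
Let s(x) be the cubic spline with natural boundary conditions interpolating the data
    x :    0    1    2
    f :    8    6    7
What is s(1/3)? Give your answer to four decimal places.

Put M_i = s'' at the i-th knot. Here h = (1, 1) and Δ = (-2, 1), so the interior equations h_(i-1)·M_(i-1) + 2(h_(i-1)+h_i)·M_i + h_i·M_(i+1) = 6(Δ_i − Δ_(i-1)) read
  1·M_0 + 4·M_1 + 1·M_2 = 6(Δ_1 - Δ_0) = 18
Natural end conditions: M_0 = M_2 = 0.
Solving: M_0 = 0, M_1 = 9/2, M_2 = 0.
On [0, 1], s(x) = 8 - 11/4·x + 0·x² + 3/4·x³.
With x = 1/3: s(1/3) = 64/9.

7.1111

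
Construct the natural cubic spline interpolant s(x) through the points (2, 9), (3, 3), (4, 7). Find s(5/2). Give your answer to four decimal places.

5.0625

With σ_i denoting the second derivative at x_i, h_i = 1, 1, and Δ_i = (y_(i+1) − y_i)/h_i = -6, 4:
  1·σ_0 + 4·σ_1 + 1·σ_2 = 6(Δ_1 - Δ_0) = 60
Natural end conditions: σ_0 = σ_2 = 0.
Solving the tridiagonal system: σ_0 = 0, σ_1 = 15, σ_2 = 0.
On [2, 3], s(x) = 9 - 17/2·(x - 2) + 0·(x - 2)² + 5/2·(x - 2)³.
With (x - 2) = 1/2: s(5/2) = 81/16.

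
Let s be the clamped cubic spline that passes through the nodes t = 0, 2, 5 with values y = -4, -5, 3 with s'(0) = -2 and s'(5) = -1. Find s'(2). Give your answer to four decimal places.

Put M_i = s'' at the i-th knot. Here h = (2, 3) and Δ = (-1/2, 8/3), so the interior equations h_(i-1)·M_(i-1) + 2(h_(i-1)+h_i)·M_i + h_i·M_(i+1) = 6(Δ_i − Δ_(i-1)) read
  2·M_0 + 10·M_1 + 3·M_2 = 6(Δ_1 - Δ_0) = 19
Clamped end conditions give two more equations: 2h_0·M_0 + h_0·M_1 = 6(Δ_0 - s'(0)) = 9 and h_1·M_1 + 2h_1·M_2 = 6(s'(5) - Δ_1) = -22.
Solving: M_0 = 11/20, M_1 = 17/5, M_2 = -161/30.
On [2, 5], s'(t) = b_1 + 2c_1·(t - 2) + 3d_1·(t - 2)² with b_1 = Δ_1 - h_1(2M_1 + M_2)/6 = 39/20, c_1 = M_1/2 = 17/10, d_1 = (M_2 - M_1)/(6h_1) = -263/540. So s'(2) = 39/20.

1.9500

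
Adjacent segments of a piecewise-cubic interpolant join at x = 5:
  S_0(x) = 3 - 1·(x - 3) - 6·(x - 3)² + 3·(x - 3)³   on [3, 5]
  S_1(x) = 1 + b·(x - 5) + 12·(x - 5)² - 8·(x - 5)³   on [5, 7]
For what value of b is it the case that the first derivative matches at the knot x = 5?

S_0'(x) = -1 - 12·(x - 3) + 9·(x - 3)², so S_0'(5) = 11. On the right, S_1'(5) = b, so b = 11.

11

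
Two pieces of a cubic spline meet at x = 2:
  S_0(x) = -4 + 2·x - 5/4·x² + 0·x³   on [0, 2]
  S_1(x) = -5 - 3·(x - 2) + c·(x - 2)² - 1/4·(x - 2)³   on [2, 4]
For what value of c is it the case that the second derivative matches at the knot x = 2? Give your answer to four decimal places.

-1.2500

S_0''(x) = -5/2 + 0·x, so S_0''(2) = -5/2. On the right, S_1''(2) = 2c, so c = -5/4.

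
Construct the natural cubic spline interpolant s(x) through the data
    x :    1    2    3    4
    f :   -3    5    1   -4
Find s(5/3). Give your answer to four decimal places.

Write m_i for s''(x_i). With h_i = 1, 1, 1 and divided differences Δ_i = 8, -4, -5, the continuity of s' gives the tridiagonal system
  1·m_0 + 4·m_1 + 1·m_2 = 6(Δ_1 - Δ_0) = -72
  1·m_1 + 4·m_2 + 1·m_3 = 6(Δ_2 - Δ_1) = -6
Natural end conditions: m_0 = m_3 = 0.
Hence m_0 = 0, m_1 = -94/5, m_2 = 16/5, m_3 = 0.
On [1, 2], s(x) = -3 + 167/15·(x - 1) + 0·(x - 1)² - 47/15·(x - 1)³.
With (x - 1) = 2/3: s(5/3) = 283/81.

3.4938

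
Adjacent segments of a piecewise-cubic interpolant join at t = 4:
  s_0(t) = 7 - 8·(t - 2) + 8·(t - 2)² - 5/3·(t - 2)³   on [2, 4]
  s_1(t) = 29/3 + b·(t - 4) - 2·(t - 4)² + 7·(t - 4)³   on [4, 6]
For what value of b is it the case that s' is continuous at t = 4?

4

s_0'(t) = -8 + 16·(t - 2) - 5·(t - 2)², so s_0'(4) = 4. On the right, s_1'(4) = b, so b = 4.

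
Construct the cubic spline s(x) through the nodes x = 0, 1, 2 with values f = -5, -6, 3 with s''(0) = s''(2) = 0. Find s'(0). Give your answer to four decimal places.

-3.5000

Put M_i = s'' at the i-th knot. Here h = (1, 1) and Δ = (-1, 9), so the interior equations h_(i-1)·M_(i-1) + 2(h_(i-1)+h_i)·M_i + h_i·M_(i+1) = 6(Δ_i − Δ_(i-1)) read
  1·M_0 + 4·M_1 + 1·M_2 = 6(Δ_1 - Δ_0) = 60
Natural end conditions: M_0 = M_2 = 0.
Hence M_0 = 0, M_1 = 15, M_2 = 0.
On [0, 1], s'(x) = b_0 + 2c_0·x + 3d_0·x² with b_0 = Δ_0 - h_0(2M_0 + M_1)/6 = -7/2, c_0 = M_0/2 = 0, d_0 = (M_1 - M_0)/(6h_0) = 5/2. So s'(0) = -7/2.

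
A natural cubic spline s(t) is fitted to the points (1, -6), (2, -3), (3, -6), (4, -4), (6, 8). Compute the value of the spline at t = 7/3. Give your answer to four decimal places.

With m_i denoting the second derivative at x_i, h_i = 1, 1, 1, 2, and Δ_i = (y_(i+1) − y_i)/h_i = 3, -3, 2, 6:
  1·m_0 + 4·m_1 + 1·m_2 = 6(Δ_1 - Δ_0) = -36
  1·m_1 + 4·m_2 + 1·m_3 = 6(Δ_2 - Δ_1) = 30
  1·m_2 + 6·m_3 + 2·m_4 = 6(Δ_3 - Δ_2) = 24
Natural end conditions: m_0 = m_4 = 0.
Hence m_0 = 0, m_1 = -492/43, m_2 = 420/43, m_3 = 102/43, m_4 = 0.
On [2, 3], s(t) = -3 - 35/43·(t - 2) - 246/43·(t - 2)² + 152/43·(t - 2)³.
With (t - 2) = 1/3: s(7/3) = -4384/1161.

-3.7761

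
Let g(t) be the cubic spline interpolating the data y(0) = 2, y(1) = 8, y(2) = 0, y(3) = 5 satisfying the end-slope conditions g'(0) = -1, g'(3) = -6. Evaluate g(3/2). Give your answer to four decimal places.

Write σ_i for g''(x_i). With h_i = 1, 1, 1 and divided differences Δ_i = 6, -8, 5, the continuity of g' gives the tridiagonal system
  1·σ_0 + 4·σ_1 + 1·σ_2 = 6(Δ_1 - Δ_0) = -84
  1·σ_1 + 4·σ_2 + 1·σ_3 = 6(Δ_2 - Δ_1) = 78
Clamped end conditions give two more equations: 2h_0·σ_0 + h_0·σ_1 = 6(Δ_0 - g'(0)) = 42 and h_2·σ_2 + 2h_2·σ_3 = 6(g'(3) - Δ_2) = -66.
Solving: σ_0 = 634/15, σ_1 = -638/15, σ_2 = 658/15, σ_3 = -824/15.
On [1, 2], g(t) = 8 - 17/15·(t - 1) - 319/15·(t - 1)² + 72/5·(t - 1)³.
With (t - 1) = 1/2: g(3/2) = 47/12.

3.9167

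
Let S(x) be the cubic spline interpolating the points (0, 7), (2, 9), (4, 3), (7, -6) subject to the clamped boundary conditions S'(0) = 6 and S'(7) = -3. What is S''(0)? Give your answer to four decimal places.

-6.8108

With m_i denoting the second derivative at x_i, h_i = 2, 2, 3, and Δ_i = (y_(i+1) − y_i)/h_i = 1, -3, -3:
  2·m_0 + 8·m_1 + 2·m_2 = 6(Δ_1 - Δ_0) = -24
  2·m_1 + 10·m_2 + 3·m_3 = 6(Δ_2 - Δ_1) = 0
Clamped end conditions give two more equations: 2h_0·m_0 + h_0·m_1 = 6(Δ_0 - S'(0)) = -30 and h_2·m_2 + 2h_2·m_3 = 6(S'(7) - Δ_2) = 0.
Hence m_0 = -252/37, m_1 = -51/37, m_2 = 12/37, m_3 = -6/37.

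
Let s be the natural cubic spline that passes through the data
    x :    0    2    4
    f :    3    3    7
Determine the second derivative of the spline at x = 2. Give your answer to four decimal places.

1.5000

With M_i denoting the second derivative at x_i, h_i = 2, 2, and Δ_i = (y_(i+1) − y_i)/h_i = 0, 2:
  2·M_0 + 8·M_1 + 2·M_2 = 6(Δ_1 - Δ_0) = 12
Natural end conditions: M_0 = M_2 = 0.
Solving the tridiagonal system: M_0 = 0, M_1 = 3/2, M_2 = 0.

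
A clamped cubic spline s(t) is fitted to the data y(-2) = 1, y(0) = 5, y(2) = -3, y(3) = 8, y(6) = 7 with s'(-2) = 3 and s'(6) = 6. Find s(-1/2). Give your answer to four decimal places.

Put m_i = s'' at the i-th knot. Here h = (2, 2, 1, 3) and Δ = (2, -4, 11, -1/3), so the interior equations h_(i-1)·m_(i-1) + 2(h_(i-1)+h_i)·m_i + h_i·m_(i+1) = 6(Δ_i − Δ_(i-1)) read
  2·m_0 + 8·m_1 + 2·m_2 = 6(Δ_1 - Δ_0) = -36
  2·m_1 + 6·m_2 + 1·m_3 = 6(Δ_2 - Δ_1) = 90
  1·m_2 + 8·m_3 + 3·m_4 = 6(Δ_3 - Δ_2) = -68
Clamped end conditions give two more equations: 2h_0·m_0 + h_0·m_1 = 6(Δ_0 - s'(-2)) = -6 and h_3·m_3 + 2h_3·m_4 = 6(s'(6) - Δ_3) = 38.
Hence m_0 = 313/80, m_1 = -433/40, m_2 = 1711/80, m_3 = -667/40, m_4 = 3521/240.
On [-2, 0], s(t) = 1 + 3·(t + 2) + 313/160·(t + 2)² - 393/320·(t + 2)³.
With (t + 2) = 3/2: s(-1/2) = 14737/2560.

5.7566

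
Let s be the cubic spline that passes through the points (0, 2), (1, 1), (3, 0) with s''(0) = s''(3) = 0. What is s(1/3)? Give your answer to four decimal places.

1.6420

Let σ_i = s''(x_i). Step sizes h_i = 1, 2; slopes of the chords Δ_i = (y_(i+1) - y_i)/h_i = -1, -1/2.
  1·σ_0 + 6·σ_1 + 2·σ_2 = 6(Δ_1 - Δ_0) = 3
Natural end conditions: σ_0 = σ_2 = 0.
Forward elimination and back-substitution give σ_0 = 0, σ_1 = 1/2, σ_2 = 0.
On [0, 1], s(x) = 2 - 13/12·x + 0·x² + 1/12·x³.
With x = 1/3: s(1/3) = 133/81.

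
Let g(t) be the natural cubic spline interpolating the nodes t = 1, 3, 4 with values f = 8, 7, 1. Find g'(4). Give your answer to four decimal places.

With m_i denoting the second derivative at x_i, h_i = 2, 1, and Δ_i = (y_(i+1) − y_i)/h_i = -1/2, -6:
  2·m_0 + 6·m_1 + 1·m_2 = 6(Δ_1 - Δ_0) = -33
Natural end conditions: m_0 = m_2 = 0.
Solving the tridiagonal system: m_0 = 0, m_1 = -11/2, m_2 = 0.
On [3, 4], g'(t) = b_1 + 2c_1·(t - 3) + 3d_1·(t - 3)² with b_1 = Δ_1 - h_1(2m_1 + m_2)/6 = -25/6, c_1 = m_1/2 = -11/4, d_1 = (m_2 - m_1)/(6h_1) = 11/12. So g'(4) = -83/12.

-6.9167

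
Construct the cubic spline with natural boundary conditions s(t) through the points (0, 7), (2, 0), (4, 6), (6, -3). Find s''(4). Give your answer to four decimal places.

With M_i denoting the second derivative at x_i, h_i = 2, 2, 2, and Δ_i = (y_(i+1) − y_i)/h_i = -7/2, 3, -9/2:
  2·M_0 + 8·M_1 + 2·M_2 = 6(Δ_1 - Δ_0) = 39
  2·M_1 + 8·M_2 + 2·M_3 = 6(Δ_2 - Δ_1) = -45
Natural end conditions: M_0 = M_3 = 0.
Solving the tridiagonal system: M_0 = 0, M_1 = 67/10, M_2 = -73/10, M_3 = 0.

-7.3000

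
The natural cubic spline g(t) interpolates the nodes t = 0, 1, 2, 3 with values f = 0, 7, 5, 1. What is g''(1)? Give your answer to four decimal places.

-13.6000

With m_i denoting the second derivative at x_i, h_i = 1, 1, 1, and Δ_i = (y_(i+1) − y_i)/h_i = 7, -2, -4:
  1·m_0 + 4·m_1 + 1·m_2 = 6(Δ_1 - Δ_0) = -54
  1·m_1 + 4·m_2 + 1·m_3 = 6(Δ_2 - Δ_1) = -12
Natural end conditions: m_0 = m_3 = 0.
Forward elimination and back-substitution give m_0 = 0, m_1 = -68/5, m_2 = 2/5, m_3 = 0.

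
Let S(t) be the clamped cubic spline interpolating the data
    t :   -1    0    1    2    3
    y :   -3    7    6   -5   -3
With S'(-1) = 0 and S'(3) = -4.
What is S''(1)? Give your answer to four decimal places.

-17.5000

Let M_i = S''(x_i). Step sizes h_i = 1, 1, 1, 1; slopes of the chords Δ_i = (y_(i+1) - y_i)/h_i = 10, -1, -11, 2.
  1·M_0 + 4·M_1 + 1·M_2 = 6(Δ_1 - Δ_0) = -66
  1·M_1 + 4·M_2 + 1·M_3 = 6(Δ_2 - Δ_1) = -60
  1·M_2 + 4·M_3 + 1·M_4 = 6(Δ_3 - Δ_2) = 78
Clamped end conditions give two more equations: 2h_0·M_0 + h_0·M_1 = 6(Δ_0 - S'(-1)) = 60 and h_3·M_3 + 2h_3·M_4 = 6(S'(3) - Δ_3) = -36.
Hence M_0 = 577/14, M_1 = -157/7, M_2 = -35/2, M_3 = 227/7, M_4 = -479/14.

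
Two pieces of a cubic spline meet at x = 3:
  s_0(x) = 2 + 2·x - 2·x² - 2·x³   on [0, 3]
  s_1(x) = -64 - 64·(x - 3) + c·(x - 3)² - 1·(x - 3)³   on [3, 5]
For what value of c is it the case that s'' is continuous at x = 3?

s_0''(x) = -4 - 12·x, so s_0''(3) = -40. On the right, s_1''(3) = 2c, so c = -20.

-20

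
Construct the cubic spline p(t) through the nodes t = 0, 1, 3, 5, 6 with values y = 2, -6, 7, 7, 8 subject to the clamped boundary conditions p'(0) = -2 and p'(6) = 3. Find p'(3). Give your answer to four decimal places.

6.4318

With σ_i denoting the second derivative at x_i, h_i = 1, 2, 2, 1, and Δ_i = (y_(i+1) − y_i)/h_i = -8, 13/2, 0, 1:
  1·σ_0 + 6·σ_1 + 2·σ_2 = 6(Δ_1 - Δ_0) = 87
  2·σ_1 + 8·σ_2 + 2·σ_3 = 6(Δ_2 - Δ_1) = -39
  2·σ_2 + 6·σ_3 + 1·σ_4 = 6(Δ_3 - Δ_2) = 6
Clamped end conditions give two more equations: 2h_0·σ_0 + h_0·σ_1 = 6(Δ_0 - p'(0)) = -36 and h_3·σ_3 + 2h_3·σ_4 = 6(p'(6) - Δ_3) = 12.
Solving: σ_0 = -3919/132, σ_1 = 1543/66, σ_2 = -283/24, σ_3 = 283/66, σ_4 = 509/132.
On [3, 5], p'(t) = b_2 + 2c_2·(t - 3) + 3d_2·(t - 3)² with b_2 = Δ_2 - h_2(2σ_2 + σ_3)/6 = 283/44, c_2 = σ_2/2 = -283/48, d_2 = (σ_3 - σ_2)/(6h_2) = 1415/1056. So p'(3) = 283/44.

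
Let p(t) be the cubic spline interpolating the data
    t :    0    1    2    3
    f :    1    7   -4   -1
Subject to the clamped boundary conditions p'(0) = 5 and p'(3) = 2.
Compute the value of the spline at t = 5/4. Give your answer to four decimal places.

With M_i denoting the second derivative at x_i, h_i = 1, 1, 1, and Δ_i = (y_(i+1) − y_i)/h_i = 6, -11, 3:
  1·M_0 + 4·M_1 + 1·M_2 = 6(Δ_1 - Δ_0) = -102
  1·M_1 + 4·M_2 + 1·M_3 = 6(Δ_2 - Δ_1) = 84
Clamped end conditions give two more equations: 2h_0·M_0 + h_0·M_1 = 6(Δ_0 - p'(0)) = 6 and h_2·M_2 + 2h_2·M_3 = 6(p'(3) - Δ_2) = -6.
Hence M_0 = 116/5, M_1 = -202/5, M_2 = 182/5, M_3 = -106/5.
On [1, 2], p(t) = 7 - 18/5·(t - 1) - 101/5·(t - 1)² + 64/5·(t - 1)³.
With (t - 1) = 1/4: p(5/4) = 403/80.

5.0375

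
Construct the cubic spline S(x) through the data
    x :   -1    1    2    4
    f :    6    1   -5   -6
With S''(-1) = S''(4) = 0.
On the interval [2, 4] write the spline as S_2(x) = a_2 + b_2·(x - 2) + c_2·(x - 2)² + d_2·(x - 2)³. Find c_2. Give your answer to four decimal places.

Let M_i = S''(x_i). Step sizes h_i = 2, 1, 2; slopes of the chords Δ_i = (y_(i+1) - y_i)/h_i = -5/2, -6, -1/2.
  2·M_0 + 6·M_1 + 1·M_2 = 6(Δ_1 - Δ_0) = -21
  1·M_1 + 6·M_2 + 2·M_3 = 6(Δ_2 - Δ_1) = 33
Natural end conditions: M_0 = M_3 = 0.
Solving the tridiagonal system: M_0 = 0, M_1 = -159/35, M_2 = 219/35, M_3 = 0.
On [2, 4], with S_2(x) = a_2 + b_2·(x - 2) + c_2·(x - 2)² + d_2·(x - 2)³: c_2 = M_2/2 = 219/70, d_2 = (M_3 - M_2)/(6h_2) = -73/140, b_2 = Δ_2 - h_2(2M_2 + M_3)/6 = -327/70.

3.1286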